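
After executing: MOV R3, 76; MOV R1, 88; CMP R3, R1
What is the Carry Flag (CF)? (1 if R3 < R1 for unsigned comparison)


Register state trace:
  MOV R3, 76  → R3 = 76
  MOV R1, 88  → R1 = 88
  CMP R3, R1  → unsigned 76 - 88: borrow occurs
  76 < 88, so CF = 1
CF = 1

1


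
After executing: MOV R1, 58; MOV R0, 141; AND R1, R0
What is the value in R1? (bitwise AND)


Register state trace:
  MOV R1, 58  → R1 = 58 (0b00111010)
  MOV R0, 141  → R0 = 141 (0b10001101)
  AND R1, R0  → R1 = 58 AND 141 = 8 (0b00001000)
Final: R1 = 8

8


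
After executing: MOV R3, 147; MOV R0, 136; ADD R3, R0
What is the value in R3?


Register state trace:
  MOV R3, 147  → R3 = 147
  MOV R0, 136  → R0 = 136
  ADD R3, R0  → R3 = 147 + 136 = 283
Final: R3 = 283

283


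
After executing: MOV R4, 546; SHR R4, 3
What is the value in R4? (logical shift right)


Register state trace:
  MOV R4, 546  → R4 = 546
  SHR R4, 3  → R4 = 546 >> 3 = 546 // 2^3 = 68
Final: R4 = 68

68


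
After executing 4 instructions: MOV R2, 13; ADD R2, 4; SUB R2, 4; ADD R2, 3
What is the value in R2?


Register state trace:
  MOV R2, 13  → R2 = 13
  ADD R2, 4  → R2 = 13 + 4 = 17
  SUB R2, 4  → R2 = 17 - 4 = 13
  ADD R2, 3  → R2 = 13 + 3 = 16
Final: R2 = 16

16


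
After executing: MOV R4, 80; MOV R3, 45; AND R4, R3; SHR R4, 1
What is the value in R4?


Register state trace:
  MOV R4, 80  → R4 = 80 (0b01010000)
  MOV R3, 45  → R3 = 45 (0b00101101)
  AND R4, R3  → R4 = 80 AND 45 = 0 (0b00000000)
  SHR R4, 1  → R4 = 0 >> 1 = 0
Final: R4 = 0

0


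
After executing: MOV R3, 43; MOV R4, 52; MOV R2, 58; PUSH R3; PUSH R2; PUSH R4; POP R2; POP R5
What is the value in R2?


Stack trace (top is rightmost):
  MOV R3, 43  → R3 = 43
  MOV R4, 52  → R4 = 52
  MOV R2, 58  → R2 = 58
  PUSH R3  → stack: [43]
  PUSH R2  → stack: [43, 58]
  PUSH R4  → stack: [43, 58, 52]
  POP R2  → R2 = 52, stack: [43, 58]
  POP R5  → R5 = 58, stack: [43]
Final: R2 = 52

52


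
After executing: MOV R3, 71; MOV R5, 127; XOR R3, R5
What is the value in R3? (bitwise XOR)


Register state trace:
  MOV R3, 71  → R3 = 71 (0b01000111)
  MOV R5, 127  → R5 = 127 (0b01111111)
  XOR R3, R5  → R3 = 71 XOR 127 = 56 (0b00111000)
Final: R3 = 56

56


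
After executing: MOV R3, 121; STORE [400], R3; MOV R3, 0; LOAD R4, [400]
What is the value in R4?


Register and memory trace:
  MOV R3, 121  → R3 = 121
  STORE [400], R3  → mem[400] = 121
  MOV R3, 0  → R3 = 0
  LOAD R4, [400]  → R4 = mem[400] = 121
Final: R4 = 121

121


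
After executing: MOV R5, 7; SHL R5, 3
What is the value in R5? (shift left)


Register state trace:
  MOV R5, 7  → R5 = 7
  SHL R5, 3  → R5 = 7 << 3 = 7 * 2^3 = 56
Final: R5 = 56

56


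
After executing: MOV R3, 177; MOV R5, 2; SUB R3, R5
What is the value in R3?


Register state trace:
  MOV R3, 177  → R3 = 177
  MOV R5, 2  → R5 = 2
  SUB R3, R5  → R3 = 177 - 2 = 175
Final: R3 = 175

175


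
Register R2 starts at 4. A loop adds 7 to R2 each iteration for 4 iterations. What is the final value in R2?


Starting value: R2 = 4
  Iter 1: R2 = 4 + 7 = 11
  Iter 2: R2 = 11 + 7 = 18
  Iter 3: R2 = 18 + 7 = 25
  Iter 4: R2 = 25 + 7 = 32
Final: R2 = 32

32


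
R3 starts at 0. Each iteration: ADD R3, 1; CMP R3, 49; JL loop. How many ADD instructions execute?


Loop trace (R3 starts at 0, target 49, step 1):
  ADD #1: R3 = 0 + 1 = 1  → 1 < 49, loop
  ADD #2: R3 = 1 + 1 = 2  → 2 < 49, loop
  ADD #3: R3 = 2 + 1 = 3  → 3 < 49, loop
  ADD #4: R3 = 3 + 1 = 4  → 4 < 49, loop
  ADD #5: R3 = 4 + 1 = 5  → 5 < 49, loop
  ADD #6: R3 = 5 + 1 = 6  → 6 < 49, loop
  ADD #7: R3 = 6 + 1 = 7  → 7 < 49, loop
  ADD #8: R3 = 7 + 1 = 8  → 8 < 49, loop
  ADD #9: R3 = 8 + 1 = 9  → 9 < 49, loop
  ADD #10: R3 = 9 + 1 = 10  → 10 < 49, loop
  ADD #11: R3 = 10 + 1 = 11  → 11 < 49, loop
  ADD #12: R3 = 11 + 1 = 12  → 12 < 49, loop
  ADD #13: R3 = 12 + 1 = 13  → 13 < 49, loop
  ADD #14: R3 = 13 + 1 = 14  → 14 < 49, loop
  ADD #15: R3 = 14 + 1 = 15  → 15 < 49, loop
  ADD #16: R3 = 15 + 1 = 16  → 16 < 49, loop
  ADD #17: R3 = 16 + 1 = 17  → 17 < 49, loop
  ADD #18: R3 = 17 + 1 = 18  → 18 < 49, loop
  ADD #19: R3 = 18 + 1 = 19  → 19 < 49, loop
  ADD #20: R3 = 19 + 1 = 20  → 20 < 49, loop
  ADD #21: R3 = 20 + 1 = 21  → 21 < 49, loop
  ADD #22: R3 = 21 + 1 = 22  → 22 < 49, loop
  ADD #23: R3 = 22 + 1 = 23  → 23 < 49, loop
  ADD #24: R3 = 23 + 1 = 24  → 24 < 49, loop
  ADD #25: R3 = 24 + 1 = 25  → 25 < 49, loop
  ADD #26: R3 = 25 + 1 = 26  → 26 < 49, loop
  ADD #27: R3 = 26 + 1 = 27  → 27 < 49, loop
  ADD #28: R3 = 27 + 1 = 28  → 28 < 49, loop
  ADD #29: R3 = 28 + 1 = 29  → 29 < 49, loop
  ADD #30: R3 = 29 + 1 = 30  → 30 < 49, loop
  ADD #31: R3 = 30 + 1 = 31  → 31 < 49, loop
  ADD #32: R3 = 31 + 1 = 32  → 32 < 49, loop
  ADD #33: R3 = 32 + 1 = 33  → 33 < 49, loop
  ADD #34: R3 = 33 + 1 = 34  → 34 < 49, loop
  ADD #35: R3 = 34 + 1 = 35  → 35 < 49, loop
  ADD #36: R3 = 35 + 1 = 36  → 36 < 49, loop
  ADD #37: R3 = 36 + 1 = 37  → 37 < 49, loop
  ADD #38: R3 = 37 + 1 = 38  → 38 < 49, loop
  ADD #39: R3 = 38 + 1 = 39  → 39 < 49, loop
  ADD #40: R3 = 39 + 1 = 40  → 40 < 49, loop
  ADD #41: R3 = 40 + 1 = 41  → 41 < 49, loop
  ADD #42: R3 = 41 + 1 = 42  → 42 < 49, loop
  ADD #43: R3 = 42 + 1 = 43  → 43 < 49, loop
  ADD #44: R3 = 43 + 1 = 44  → 44 < 49, loop
  ADD #45: R3 = 44 + 1 = 45  → 45 < 49, loop
  ADD #46: R3 = 45 + 1 = 46  → 46 < 49, loop
  ADD #47: R3 = 46 + 1 = 47  → 47 < 49, loop
  ADD #48: R3 = 47 + 1 = 48  → 48 < 49, loop
  ADD #49: R3 = 48 + 1 = 49  → 49 >= 49, exit
Total ADD instructions: 49

49


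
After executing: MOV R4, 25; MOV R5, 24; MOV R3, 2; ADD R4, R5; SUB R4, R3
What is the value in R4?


Register state trace:
  MOV R4, 25  → R4 = 25
  MOV R5, 24  → R5 = 24
  MOV R3, 2  → R3 = 2
  ADD R4, R5  → R4 = 25 + 24 = 49
  SUB R4, R3  → R4 = 49 - 2 = 47
Final: R4 = 47

47


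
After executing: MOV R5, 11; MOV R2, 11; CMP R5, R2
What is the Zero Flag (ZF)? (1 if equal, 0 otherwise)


Register state trace:
  MOV R5, 11  → R5 = 11
  MOV R2, 11  → R2 = 11
  CMP R5, R2  → computes 11 - 11 = 0
  Result is zero, so values are equal
ZF = 1

1


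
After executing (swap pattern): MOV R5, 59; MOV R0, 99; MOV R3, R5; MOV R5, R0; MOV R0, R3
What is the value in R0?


Register state trace (swap pattern):
  MOV R5, 59  → R5 = 59
  MOV R0, 99  → R0 = 99
  MOV R3, R5  → R3 = 59  (save R5)
  MOV R5, R0  → R5 = 99  (R5 gets R0's value)
  MOV R0, R3  → R0 = 59  (R0 gets saved value)
Final: R0 = 59

59


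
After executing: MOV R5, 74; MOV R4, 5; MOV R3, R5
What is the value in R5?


Register state trace:
  MOV R5, 74  → R5 = 74
  MOV R4, 5  → R4 = 5
  MOV R3, R5  → R3 = 74
Final: R5 = 74

74


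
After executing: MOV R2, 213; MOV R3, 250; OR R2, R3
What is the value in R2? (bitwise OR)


Register state trace:
  MOV R2, 213  → R2 = 213 (0b11010101)
  MOV R3, 250  → R3 = 250 (0b11111010)
  OR R2, R3   → R2 = 213 OR 250 = 255 (0b11111111)
Final: R2 = 255

255


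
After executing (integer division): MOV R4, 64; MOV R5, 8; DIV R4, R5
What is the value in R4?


Register state trace:
  MOV R4, 64  → R4 = 64
  MOV R5, 8  → R5 = 8
  DIV R4, R5  → R4 = 64 // 8 = 8
Final: R4 = 8

8


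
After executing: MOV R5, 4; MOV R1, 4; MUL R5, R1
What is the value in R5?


Register state trace:
  MOV R5, 4  → R5 = 4
  MOV R1, 4  → R1 = 4
  MUL R5, R1  → R5 = 4 * 4 = 16
Final: R5 = 16

16


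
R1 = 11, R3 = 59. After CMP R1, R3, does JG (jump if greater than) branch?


Trace:
  R1 = 11, R3 = 59
  CMP R1, R3  → compares 11 vs 59
  JG checks: is 11 greater than 59?
  11 < 59, so condition is false
Branch taken: No

No


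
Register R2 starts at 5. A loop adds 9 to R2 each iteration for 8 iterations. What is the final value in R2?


Starting value: R2 = 5
  Iter 1: R2 = 5 + 9 = 14
  Iter 2: R2 = 14 + 9 = 23
  Iter 3: R2 = 23 + 9 = 32
  Iter 4: R2 = 32 + 9 = 41
  Iter 5: R2 = 41 + 9 = 50
  Iter 6: R2 = 50 + 9 = 59
  Iter 7: R2 = 59 + 9 = 68
  Iter 8: R2 = 68 + 9 = 77
Final: R2 = 77

77


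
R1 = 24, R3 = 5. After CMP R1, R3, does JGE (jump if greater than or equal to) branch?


Trace:
  R1 = 24, R3 = 5
  CMP R1, R3  → compares 24 vs 5
  JGE checks: is 24 greater than or equal to 5?
  24 > 5, so condition is true
Branch taken: Yes

Yes


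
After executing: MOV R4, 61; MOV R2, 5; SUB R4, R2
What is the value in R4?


Register state trace:
  MOV R4, 61  → R4 = 61
  MOV R2, 5  → R2 = 5
  SUB R4, R2  → R4 = 61 - 5 = 56
Final: R4 = 56

56


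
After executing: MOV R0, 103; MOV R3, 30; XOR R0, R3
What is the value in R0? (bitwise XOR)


Register state trace:
  MOV R0, 103  → R0 = 103 (0b01100111)
  MOV R3, 30  → R3 = 30 (0b00011110)
  XOR R0, R3  → R0 = 103 XOR 30 = 121 (0b01111001)
Final: R0 = 121

121


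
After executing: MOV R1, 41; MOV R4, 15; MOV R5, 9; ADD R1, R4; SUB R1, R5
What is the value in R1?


Register state trace:
  MOV R1, 41  → R1 = 41
  MOV R4, 15  → R4 = 15
  MOV R5, 9  → R5 = 9
  ADD R1, R4  → R1 = 41 + 15 = 56
  SUB R1, R5  → R1 = 56 - 9 = 47
Final: R1 = 47

47


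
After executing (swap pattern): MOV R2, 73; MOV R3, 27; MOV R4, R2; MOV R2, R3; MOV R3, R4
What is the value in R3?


Register state trace (swap pattern):
  MOV R2, 73  → R2 = 73
  MOV R3, 27  → R3 = 27
  MOV R4, R2  → R4 = 73  (save R2)
  MOV R2, R3  → R2 = 27  (R2 gets R3's value)
  MOV R3, R4  → R3 = 73  (R3 gets saved value)
Final: R3 = 73

73


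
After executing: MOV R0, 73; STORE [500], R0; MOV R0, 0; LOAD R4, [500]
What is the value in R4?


Register and memory trace:
  MOV R0, 73  → R0 = 73
  STORE [500], R0  → mem[500] = 73
  MOV R0, 0  → R0 = 0
  LOAD R4, [500]  → R4 = mem[500] = 73
Final: R4 = 73

73


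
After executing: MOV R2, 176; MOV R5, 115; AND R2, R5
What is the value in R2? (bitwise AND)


Register state trace:
  MOV R2, 176  → R2 = 176 (0b10110000)
  MOV R5, 115  → R5 = 115 (0b01110011)
  AND R2, R5  → R2 = 176 AND 115 = 48 (0b00110000)
Final: R2 = 48

48


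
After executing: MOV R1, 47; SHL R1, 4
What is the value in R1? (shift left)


Register state trace:
  MOV R1, 47  → R1 = 47
  SHL R1, 4  → R1 = 47 << 4 = 47 * 2^4 = 752
Final: R1 = 752

752


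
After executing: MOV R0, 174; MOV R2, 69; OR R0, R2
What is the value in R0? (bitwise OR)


Register state trace:
  MOV R0, 174  → R0 = 174 (0b10101110)
  MOV R2, 69  → R2 = 69 (0b01000101)
  OR R0, R2   → R0 = 174 OR 69 = 239 (0b11101111)
Final: R0 = 239

239


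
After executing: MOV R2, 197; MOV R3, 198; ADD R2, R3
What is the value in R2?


Register state trace:
  MOV R2, 197  → R2 = 197
  MOV R3, 198  → R3 = 198
  ADD R2, R3  → R2 = 197 + 198 = 395
Final: R2 = 395

395


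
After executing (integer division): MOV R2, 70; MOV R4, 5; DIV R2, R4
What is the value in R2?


Register state trace:
  MOV R2, 70  → R2 = 70
  MOV R4, 5  → R4 = 5
  DIV R2, R4  → R2 = 70 // 5 = 14
Final: R2 = 14

14


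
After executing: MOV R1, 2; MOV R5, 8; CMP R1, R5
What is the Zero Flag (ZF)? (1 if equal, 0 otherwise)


Register state trace:
  MOV R1, 2  → R1 = 2
  MOV R5, 8  → R5 = 8
  CMP R1, R5  → computes 2 - 8 = -6
  Result is nonzero, so values are not equal
ZF = 0

0


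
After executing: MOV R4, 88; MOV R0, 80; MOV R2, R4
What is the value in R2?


Register state trace:
  MOV R4, 88  → R4 = 88
  MOV R0, 80  → R0 = 80
  MOV R2, R4  → R2 = 88
Final: R2 = 88

88


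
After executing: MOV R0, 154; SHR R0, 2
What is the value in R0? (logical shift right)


Register state trace:
  MOV R0, 154  → R0 = 154
  SHR R0, 2  → R0 = 154 >> 2 = 154 // 2^2 = 38
Final: R0 = 38

38


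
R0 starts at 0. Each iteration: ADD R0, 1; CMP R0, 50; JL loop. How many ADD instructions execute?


Loop trace (R0 starts at 0, target 50, step 1):
  ADD #1: R0 = 0 + 1 = 1  → 1 < 50, loop
  ADD #2: R0 = 1 + 1 = 2  → 2 < 50, loop
  ADD #3: R0 = 2 + 1 = 3  → 3 < 50, loop
  ADD #4: R0 = 3 + 1 = 4  → 4 < 50, loop
  ADD #5: R0 = 4 + 1 = 5  → 5 < 50, loop
  ADD #6: R0 = 5 + 1 = 6  → 6 < 50, loop
  ADD #7: R0 = 6 + 1 = 7  → 7 < 50, loop
  ADD #8: R0 = 7 + 1 = 8  → 8 < 50, loop
  ADD #9: R0 = 8 + 1 = 9  → 9 < 50, loop
  ADD #10: R0 = 9 + 1 = 10  → 10 < 50, loop
  ADD #11: R0 = 10 + 1 = 11  → 11 < 50, loop
  ADD #12: R0 = 11 + 1 = 12  → 12 < 50, loop
  ADD #13: R0 = 12 + 1 = 13  → 13 < 50, loop
  ADD #14: R0 = 13 + 1 = 14  → 14 < 50, loop
  ADD #15: R0 = 14 + 1 = 15  → 15 < 50, loop
  ADD #16: R0 = 15 + 1 = 16  → 16 < 50, loop
  ADD #17: R0 = 16 + 1 = 17  → 17 < 50, loop
  ADD #18: R0 = 17 + 1 = 18  → 18 < 50, loop
  ADD #19: R0 = 18 + 1 = 19  → 19 < 50, loop
  ADD #20: R0 = 19 + 1 = 20  → 20 < 50, loop
  ADD #21: R0 = 20 + 1 = 21  → 21 < 50, loop
  ADD #22: R0 = 21 + 1 = 22  → 22 < 50, loop
  ADD #23: R0 = 22 + 1 = 23  → 23 < 50, loop
  ADD #24: R0 = 23 + 1 = 24  → 24 < 50, loop
  ADD #25: R0 = 24 + 1 = 25  → 25 < 50, loop
  ADD #26: R0 = 25 + 1 = 26  → 26 < 50, loop
  ADD #27: R0 = 26 + 1 = 27  → 27 < 50, loop
  ADD #28: R0 = 27 + 1 = 28  → 28 < 50, loop
  ADD #29: R0 = 28 + 1 = 29  → 29 < 50, loop
  ADD #30: R0 = 29 + 1 = 30  → 30 < 50, loop
  ADD #31: R0 = 30 + 1 = 31  → 31 < 50, loop
  ADD #32: R0 = 31 + 1 = 32  → 32 < 50, loop
  ADD #33: R0 = 32 + 1 = 33  → 33 < 50, loop
  ADD #34: R0 = 33 + 1 = 34  → 34 < 50, loop
  ADD #35: R0 = 34 + 1 = 35  → 35 < 50, loop
  ADD #36: R0 = 35 + 1 = 36  → 36 < 50, loop
  ADD #37: R0 = 36 + 1 = 37  → 37 < 50, loop
  ADD #38: R0 = 37 + 1 = 38  → 38 < 50, loop
  ADD #39: R0 = 38 + 1 = 39  → 39 < 50, loop
  ADD #40: R0 = 39 + 1 = 40  → 40 < 50, loop
  ADD #41: R0 = 40 + 1 = 41  → 41 < 50, loop
  ADD #42: R0 = 41 + 1 = 42  → 42 < 50, loop
  ADD #43: R0 = 42 + 1 = 43  → 43 < 50, loop
  ADD #44: R0 = 43 + 1 = 44  → 44 < 50, loop
  ADD #45: R0 = 44 + 1 = 45  → 45 < 50, loop
  ADD #46: R0 = 45 + 1 = 46  → 46 < 50, loop
  ADD #47: R0 = 46 + 1 = 47  → 47 < 50, loop
  ADD #48: R0 = 47 + 1 = 48  → 48 < 50, loop
  ADD #49: R0 = 48 + 1 = 49  → 49 < 50, loop
  ADD #50: R0 = 49 + 1 = 50  → 50 >= 50, exit
Total ADD instructions: 50

50


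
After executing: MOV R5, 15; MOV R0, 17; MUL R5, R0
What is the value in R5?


Register state trace:
  MOV R5, 15  → R5 = 15
  MOV R0, 17  → R0 = 17
  MUL R5, R0  → R5 = 15 * 17 = 255
Final: R5 = 255

255


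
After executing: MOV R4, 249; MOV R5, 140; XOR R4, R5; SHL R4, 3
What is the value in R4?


Register state trace:
  MOV R4, 249  → R4 = 249 (0b11111001)
  MOV R5, 140  → R5 = 140 (0b10001100)
  XOR R4, R5  → R4 = 249 XOR 140 = 117 (0b01110101)
  SHL R4, 3  → R4 = 117 << 3 = 936
Final: R4 = 936

936


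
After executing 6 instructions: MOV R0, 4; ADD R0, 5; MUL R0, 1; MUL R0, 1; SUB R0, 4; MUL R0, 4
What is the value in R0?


Register state trace:
  MOV R0, 4  → R0 = 4
  ADD R0, 5  → R0 = 4 + 5 = 9
  MUL R0, 1  → R0 = 9 * 1 = 9
  MUL R0, 1  → R0 = 9 * 1 = 9
  SUB R0, 4  → R0 = 9 - 4 = 5
  MUL R0, 4  → R0 = 5 * 4 = 20
Final: R0 = 20

20


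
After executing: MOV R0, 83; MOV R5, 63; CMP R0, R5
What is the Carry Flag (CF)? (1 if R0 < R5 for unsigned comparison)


Register state trace:
  MOV R0, 83  → R0 = 83
  MOV R5, 63  → R5 = 63
  CMP R0, R5  → unsigned 83 - 63: no borrow
  83 >= 63, so CF = 0
CF = 0

0


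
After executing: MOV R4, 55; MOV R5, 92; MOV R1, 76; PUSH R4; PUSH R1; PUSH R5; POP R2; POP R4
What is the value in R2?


Stack trace (top is rightmost):
  MOV R4, 55  → R4 = 55
  MOV R5, 92  → R5 = 92
  MOV R1, 76  → R1 = 76
  PUSH R4  → stack: [55]
  PUSH R1  → stack: [55, 76]
  PUSH R5  → stack: [55, 76, 92]
  POP R2  → R2 = 92, stack: [55, 76]
  POP R4  → R4 = 76, stack: [55]
Final: R2 = 92

92


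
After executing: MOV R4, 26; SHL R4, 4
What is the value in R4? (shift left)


Register state trace:
  MOV R4, 26  → R4 = 26
  SHL R4, 4  → R4 = 26 << 4 = 26 * 2^4 = 416
Final: R4 = 416

416


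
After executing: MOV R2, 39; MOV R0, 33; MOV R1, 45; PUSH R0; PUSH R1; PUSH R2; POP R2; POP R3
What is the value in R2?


Stack trace (top is rightmost):
  MOV R2, 39  → R2 = 39
  MOV R0, 33  → R0 = 33
  MOV R1, 45  → R1 = 45
  PUSH R0  → stack: [33]
  PUSH R1  → stack: [33, 45]
  PUSH R2  → stack: [33, 45, 39]
  POP R2  → R2 = 39, stack: [33, 45]
  POP R3  → R3 = 45, stack: [33]
Final: R2 = 39

39


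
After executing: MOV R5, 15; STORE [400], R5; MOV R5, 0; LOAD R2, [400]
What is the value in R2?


Register and memory trace:
  MOV R5, 15  → R5 = 15
  STORE [400], R5  → mem[400] = 15
  MOV R5, 0  → R5 = 0
  LOAD R2, [400]  → R2 = mem[400] = 15
Final: R2 = 15

15


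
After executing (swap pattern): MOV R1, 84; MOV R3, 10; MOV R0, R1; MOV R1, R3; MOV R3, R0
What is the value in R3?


Register state trace (swap pattern):
  MOV R1, 84  → R1 = 84
  MOV R3, 10  → R3 = 10
  MOV R0, R1  → R0 = 84  (save R1)
  MOV R1, R3  → R1 = 10  (R1 gets R3's value)
  MOV R3, R0  → R3 = 84  (R3 gets saved value)
Final: R3 = 84

84


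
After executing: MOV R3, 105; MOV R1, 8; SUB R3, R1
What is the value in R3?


Register state trace:
  MOV R3, 105  → R3 = 105
  MOV R1, 8  → R1 = 8
  SUB R3, R1  → R3 = 105 - 8 = 97
Final: R3 = 97

97


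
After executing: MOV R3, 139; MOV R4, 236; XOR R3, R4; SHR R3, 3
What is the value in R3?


Register state trace:
  MOV R3, 139  → R3 = 139 (0b10001011)
  MOV R4, 236  → R4 = 236 (0b11101100)
  XOR R3, R4  → R3 = 139 XOR 236 = 103 (0b01100111)
  SHR R3, 3  → R3 = 103 >> 3 = 12
Final: R3 = 12

12


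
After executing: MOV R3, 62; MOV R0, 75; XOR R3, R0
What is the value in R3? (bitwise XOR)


Register state trace:
  MOV R3, 62  → R3 = 62 (0b00111110)
  MOV R0, 75  → R0 = 75 (0b01001011)
  XOR R3, R0  → R3 = 62 XOR 75 = 117 (0b01110101)
Final: R3 = 117

117


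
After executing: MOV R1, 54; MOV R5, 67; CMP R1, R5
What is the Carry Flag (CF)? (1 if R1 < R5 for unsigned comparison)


Register state trace:
  MOV R1, 54  → R1 = 54
  MOV R5, 67  → R5 = 67
  CMP R1, R5  → unsigned 54 - 67: borrow occurs
  54 < 67, so CF = 1
CF = 1

1


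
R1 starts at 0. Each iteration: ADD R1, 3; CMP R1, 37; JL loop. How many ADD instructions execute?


Loop trace (R1 starts at 0, target 37, step 3):
  ADD #1: R1 = 0 + 3 = 3  → 3 < 37, loop
  ADD #2: R1 = 3 + 3 = 6  → 6 < 37, loop
  ADD #3: R1 = 6 + 3 = 9  → 9 < 37, loop
  ADD #4: R1 = 9 + 3 = 12  → 12 < 37, loop
  ADD #5: R1 = 12 + 3 = 15  → 15 < 37, loop
  ADD #6: R1 = 15 + 3 = 18  → 18 < 37, loop
  ADD #7: R1 = 18 + 3 = 21  → 21 < 37, loop
  ADD #8: R1 = 21 + 3 = 24  → 24 < 37, loop
  ADD #9: R1 = 24 + 3 = 27  → 27 < 37, loop
  ADD #10: R1 = 27 + 3 = 30  → 30 < 37, loop
  ADD #11: R1 = 30 + 3 = 33  → 33 < 37, loop
  ADD #12: R1 = 33 + 3 = 36  → 36 < 37, loop
  ADD #13: R1 = 36 + 3 = 39  → 39 >= 37, exit
Total ADD instructions: 13

13


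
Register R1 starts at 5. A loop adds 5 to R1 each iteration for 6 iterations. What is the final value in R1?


Starting value: R1 = 5
  Iter 1: R1 = 5 + 5 = 10
  Iter 2: R1 = 10 + 5 = 15
  Iter 3: R1 = 15 + 5 = 20
  Iter 4: R1 = 20 + 5 = 25
  Iter 5: R1 = 25 + 5 = 30
  Iter 6: R1 = 30 + 5 = 35
Final: R1 = 35

35


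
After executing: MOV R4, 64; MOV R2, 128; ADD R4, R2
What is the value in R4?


Register state trace:
  MOV R4, 64  → R4 = 64
  MOV R2, 128  → R2 = 128
  ADD R4, R2  → R4 = 64 + 128 = 192
Final: R4 = 192

192


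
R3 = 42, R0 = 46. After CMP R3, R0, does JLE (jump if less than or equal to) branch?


Trace:
  R3 = 42, R0 = 46
  CMP R3, R0  → compares 42 vs 46
  JLE checks: is 42 less than or equal to 46?
  42 < 46, so condition is true
Branch taken: Yes

Yes


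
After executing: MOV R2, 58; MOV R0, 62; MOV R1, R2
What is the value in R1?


Register state trace:
  MOV R2, 58  → R2 = 58
  MOV R0, 62  → R0 = 62
  MOV R1, R2  → R1 = 58
Final: R1 = 58

58


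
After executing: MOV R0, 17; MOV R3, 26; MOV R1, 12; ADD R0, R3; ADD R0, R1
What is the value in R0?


Register state trace:
  MOV R0, 17  → R0 = 17
  MOV R3, 26  → R3 = 26
  MOV R1, 12  → R1 = 12
  ADD R0, R3  → R0 = 17 + 26 = 43
  ADD R0, R1  → R0 = 43 + 12 = 55
Final: R0 = 55

55


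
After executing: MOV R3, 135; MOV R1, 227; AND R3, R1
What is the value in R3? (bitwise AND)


Register state trace:
  MOV R3, 135  → R3 = 135 (0b10000111)
  MOV R1, 227  → R1 = 227 (0b11100011)
  AND R3, R1  → R3 = 135 AND 227 = 131 (0b10000011)
Final: R3 = 131

131


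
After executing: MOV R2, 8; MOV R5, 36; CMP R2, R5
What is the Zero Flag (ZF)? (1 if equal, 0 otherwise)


Register state trace:
  MOV R2, 8  → R2 = 8
  MOV R5, 36  → R5 = 36
  CMP R2, R5  → computes 8 - 36 = -28
  Result is nonzero, so values are not equal
ZF = 0

0


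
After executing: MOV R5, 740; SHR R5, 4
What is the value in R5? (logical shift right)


Register state trace:
  MOV R5, 740  → R5 = 740
  SHR R5, 4  → R5 = 740 >> 4 = 740 // 2^4 = 46
Final: R5 = 46

46


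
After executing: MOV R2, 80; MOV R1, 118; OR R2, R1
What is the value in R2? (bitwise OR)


Register state trace:
  MOV R2, 80  → R2 = 80 (0b01010000)
  MOV R1, 118  → R1 = 118 (0b01110110)
  OR R2, R1   → R2 = 80 OR 118 = 118 (0b01110110)
Final: R2 = 118

118


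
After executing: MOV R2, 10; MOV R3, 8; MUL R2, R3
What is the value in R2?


Register state trace:
  MOV R2, 10  → R2 = 10
  MOV R3, 8  → R3 = 8
  MUL R2, R3  → R2 = 10 * 8 = 80
Final: R2 = 80

80


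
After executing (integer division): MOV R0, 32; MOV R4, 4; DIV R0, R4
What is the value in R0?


Register state trace:
  MOV R0, 32  → R0 = 32
  MOV R4, 4  → R4 = 4
  DIV R0, R4  → R0 = 32 // 4 = 8
Final: R0 = 8

8


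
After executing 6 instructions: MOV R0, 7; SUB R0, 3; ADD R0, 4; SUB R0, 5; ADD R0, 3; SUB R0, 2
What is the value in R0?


Register state trace:
  MOV R0, 7  → R0 = 7
  SUB R0, 3  → R0 = 7 - 3 = 4
  ADD R0, 4  → R0 = 4 + 4 = 8
  SUB R0, 5  → R0 = 8 - 5 = 3
  ADD R0, 3  → R0 = 3 + 3 = 6
  SUB R0, 2  → R0 = 6 - 2 = 4
Final: R0 = 4

4


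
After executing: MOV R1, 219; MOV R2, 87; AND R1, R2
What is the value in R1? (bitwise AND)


Register state trace:
  MOV R1, 219  → R1 = 219 (0b11011011)
  MOV R2, 87  → R2 = 87 (0b01010111)
  AND R1, R2  → R1 = 219 AND 87 = 83 (0b01010011)
Final: R1 = 83

83


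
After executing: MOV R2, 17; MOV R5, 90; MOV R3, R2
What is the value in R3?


Register state trace:
  MOV R2, 17  → R2 = 17
  MOV R5, 90  → R5 = 90
  MOV R3, R2  → R3 = 17
Final: R3 = 17

17


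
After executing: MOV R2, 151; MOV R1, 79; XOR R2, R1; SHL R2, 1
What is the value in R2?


Register state trace:
  MOV R2, 151  → R2 = 151 (0b10010111)
  MOV R1, 79  → R1 = 79 (0b01001111)
  XOR R2, R1  → R2 = 151 XOR 79 = 216 (0b11011000)
  SHL R2, 1  → R2 = 216 << 1 = 432
Final: R2 = 432

432


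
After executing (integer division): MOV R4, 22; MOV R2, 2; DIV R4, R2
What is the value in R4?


Register state trace:
  MOV R4, 22  → R4 = 22
  MOV R2, 2  → R2 = 2
  DIV R4, R2  → R4 = 22 // 2 = 11
Final: R4 = 11

11


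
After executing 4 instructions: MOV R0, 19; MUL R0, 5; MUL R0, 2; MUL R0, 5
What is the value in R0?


Register state trace:
  MOV R0, 19  → R0 = 19
  MUL R0, 5  → R0 = 19 * 5 = 95
  MUL R0, 2  → R0 = 95 * 2 = 190
  MUL R0, 5  → R0 = 190 * 5 = 950
Final: R0 = 950

950


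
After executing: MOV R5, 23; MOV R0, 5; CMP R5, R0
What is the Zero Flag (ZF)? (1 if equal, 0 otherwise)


Register state trace:
  MOV R5, 23  → R5 = 23
  MOV R0, 5  → R0 = 5
  CMP R5, R0  → computes 23 - 5 = 18
  Result is nonzero, so values are not equal
ZF = 0

0


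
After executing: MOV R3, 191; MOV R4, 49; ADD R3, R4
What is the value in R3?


Register state trace:
  MOV R3, 191  → R3 = 191
  MOV R4, 49  → R4 = 49
  ADD R3, R4  → R3 = 191 + 49 = 240
Final: R3 = 240

240


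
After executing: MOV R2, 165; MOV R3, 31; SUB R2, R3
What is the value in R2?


Register state trace:
  MOV R2, 165  → R2 = 165
  MOV R3, 31  → R3 = 31
  SUB R2, R3  → R2 = 165 - 31 = 134
Final: R2 = 134

134


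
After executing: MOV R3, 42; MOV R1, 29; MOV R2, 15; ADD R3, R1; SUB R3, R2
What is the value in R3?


Register state trace:
  MOV R3, 42  → R3 = 42
  MOV R1, 29  → R1 = 29
  MOV R2, 15  → R2 = 15
  ADD R3, R1  → R3 = 42 + 29 = 71
  SUB R3, R2  → R3 = 71 - 15 = 56
Final: R3 = 56

56


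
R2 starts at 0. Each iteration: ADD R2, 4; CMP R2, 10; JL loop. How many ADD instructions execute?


Loop trace (R2 starts at 0, target 10, step 4):
  ADD #1: R2 = 0 + 4 = 4  → 4 < 10, loop
  ADD #2: R2 = 4 + 4 = 8  → 8 < 10, loop
  ADD #3: R2 = 8 + 4 = 12  → 12 >= 10, exit
Total ADD instructions: 3

3


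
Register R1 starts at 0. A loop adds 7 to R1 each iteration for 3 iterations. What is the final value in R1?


Starting value: R1 = 0
  Iter 1: R1 = 0 + 7 = 7
  Iter 2: R1 = 7 + 7 = 14
  Iter 3: R1 = 14 + 7 = 21
Final: R1 = 21

21


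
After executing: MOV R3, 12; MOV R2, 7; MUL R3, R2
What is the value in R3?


Register state trace:
  MOV R3, 12  → R3 = 12
  MOV R2, 7  → R2 = 7
  MUL R3, R2  → R3 = 12 * 7 = 84
Final: R3 = 84

84


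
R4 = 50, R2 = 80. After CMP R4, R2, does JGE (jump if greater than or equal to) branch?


Trace:
  R4 = 50, R2 = 80
  CMP R4, R2  → compares 50 vs 80
  JGE checks: is 50 greater than or equal to 80?
  50 < 80, so condition is false
Branch taken: No

No


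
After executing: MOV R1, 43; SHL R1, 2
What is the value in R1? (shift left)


Register state trace:
  MOV R1, 43  → R1 = 43
  SHL R1, 2  → R1 = 43 << 2 = 43 * 2^2 = 172
Final: R1 = 172

172


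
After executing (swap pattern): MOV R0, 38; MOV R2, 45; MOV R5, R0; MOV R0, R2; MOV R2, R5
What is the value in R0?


Register state trace (swap pattern):
  MOV R0, 38  → R0 = 38
  MOV R2, 45  → R2 = 45
  MOV R5, R0  → R5 = 38  (save R0)
  MOV R0, R2  → R0 = 45  (R0 gets R2's value)
  MOV R2, R5  → R2 = 38  (R2 gets saved value)
Final: R0 = 45

45


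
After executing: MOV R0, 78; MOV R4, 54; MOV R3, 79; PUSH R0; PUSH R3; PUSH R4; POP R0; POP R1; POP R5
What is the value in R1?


Stack trace (top is rightmost):
  MOV R0, 78  → R0 = 78
  MOV R4, 54  → R4 = 54
  MOV R3, 79  → R3 = 79
  PUSH R0  → stack: [78]
  PUSH R3  → stack: [78, 79]
  PUSH R4  → stack: [78, 79, 54]
  POP R0  → R0 = 54, stack: [78, 79]
  POP R1  → R1 = 79, stack: [78]
  POP R5  → R5 = 78, stack: []
Final: R1 = 79

79


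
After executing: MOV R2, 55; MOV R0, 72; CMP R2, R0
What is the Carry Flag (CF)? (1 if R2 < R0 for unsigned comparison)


Register state trace:
  MOV R2, 55  → R2 = 55
  MOV R0, 72  → R0 = 72
  CMP R2, R0  → unsigned 55 - 72: borrow occurs
  55 < 72, so CF = 1
CF = 1

1


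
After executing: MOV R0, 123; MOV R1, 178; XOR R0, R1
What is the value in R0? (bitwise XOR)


Register state trace:
  MOV R0, 123  → R0 = 123 (0b01111011)
  MOV R1, 178  → R1 = 178 (0b10110010)
  XOR R0, R1  → R0 = 123 XOR 178 = 201 (0b11001001)
Final: R0 = 201

201


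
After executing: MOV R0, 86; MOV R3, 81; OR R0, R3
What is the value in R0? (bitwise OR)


Register state trace:
  MOV R0, 86  → R0 = 86 (0b01010110)
  MOV R3, 81  → R3 = 81 (0b01010001)
  OR R0, R3   → R0 = 86 OR 81 = 87 (0b01010111)
Final: R0 = 87

87


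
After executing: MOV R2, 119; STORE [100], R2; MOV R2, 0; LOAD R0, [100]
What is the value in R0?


Register and memory trace:
  MOV R2, 119  → R2 = 119
  STORE [100], R2  → mem[100] = 119
  MOV R2, 0  → R2 = 0
  LOAD R0, [100]  → R0 = mem[100] = 119
Final: R0 = 119

119


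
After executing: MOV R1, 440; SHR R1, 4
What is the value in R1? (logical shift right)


Register state trace:
  MOV R1, 440  → R1 = 440
  SHR R1, 4  → R1 = 440 >> 4 = 440 // 2^4 = 27
Final: R1 = 27

27


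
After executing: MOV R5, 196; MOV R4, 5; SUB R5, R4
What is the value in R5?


Register state trace:
  MOV R5, 196  → R5 = 196
  MOV R4, 5  → R4 = 5
  SUB R5, R4  → R5 = 196 - 5 = 191
Final: R5 = 191

191


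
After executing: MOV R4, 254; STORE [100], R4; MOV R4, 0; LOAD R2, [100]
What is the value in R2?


Register and memory trace:
  MOV R4, 254  → R4 = 254
  STORE [100], R4  → mem[100] = 254
  MOV R4, 0  → R4 = 0
  LOAD R2, [100]  → R2 = mem[100] = 254
Final: R2 = 254

254


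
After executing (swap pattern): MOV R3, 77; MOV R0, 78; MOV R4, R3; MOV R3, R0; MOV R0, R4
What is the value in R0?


Register state trace (swap pattern):
  MOV R3, 77  → R3 = 77
  MOV R0, 78  → R0 = 78
  MOV R4, R3  → R4 = 77  (save R3)
  MOV R3, R0  → R3 = 78  (R3 gets R0's value)
  MOV R0, R4  → R0 = 77  (R0 gets saved value)
Final: R0 = 77

77


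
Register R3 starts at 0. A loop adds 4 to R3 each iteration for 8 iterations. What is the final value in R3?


Starting value: R3 = 0
  Iter 1: R3 = 0 + 4 = 4
  Iter 2: R3 = 4 + 4 = 8
  Iter 3: R3 = 8 + 4 = 12
  Iter 4: R3 = 12 + 4 = 16
  Iter 5: R3 = 16 + 4 = 20
  Iter 6: R3 = 20 + 4 = 24
  Iter 7: R3 = 24 + 4 = 28
  Iter 8: R3 = 28 + 4 = 32
Final: R3 = 32

32


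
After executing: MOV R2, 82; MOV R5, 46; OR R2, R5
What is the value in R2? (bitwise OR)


Register state trace:
  MOV R2, 82  → R2 = 82 (0b01010010)
  MOV R5, 46  → R5 = 46 (0b00101110)
  OR R2, R5   → R2 = 82 OR 46 = 126 (0b01111110)
Final: R2 = 126

126


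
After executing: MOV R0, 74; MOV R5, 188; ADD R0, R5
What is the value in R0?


Register state trace:
  MOV R0, 74  → R0 = 74
  MOV R5, 188  → R5 = 188
  ADD R0, R5  → R0 = 74 + 188 = 262
Final: R0 = 262

262


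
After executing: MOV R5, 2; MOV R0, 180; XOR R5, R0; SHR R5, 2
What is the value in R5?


Register state trace:
  MOV R5, 2  → R5 = 2 (0b00000010)
  MOV R0, 180  → R0 = 180 (0b10110100)
  XOR R5, R0  → R5 = 2 XOR 180 = 182 (0b10110110)
  SHR R5, 2  → R5 = 182 >> 2 = 45
Final: R5 = 45

45


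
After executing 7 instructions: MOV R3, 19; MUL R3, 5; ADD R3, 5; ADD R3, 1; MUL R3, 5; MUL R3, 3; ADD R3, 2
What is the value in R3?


Register state trace:
  MOV R3, 19  → R3 = 19
  MUL R3, 5  → R3 = 19 * 5 = 95
  ADD R3, 5  → R3 = 95 + 5 = 100
  ADD R3, 1  → R3 = 100 + 1 = 101
  MUL R3, 5  → R3 = 101 * 5 = 505
  MUL R3, 3  → R3 = 505 * 3 = 1515
  ADD R3, 2  → R3 = 1515 + 2 = 1517
Final: R3 = 1517

1517


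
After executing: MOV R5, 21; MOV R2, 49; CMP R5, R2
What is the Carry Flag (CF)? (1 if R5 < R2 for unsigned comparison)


Register state trace:
  MOV R5, 21  → R5 = 21
  MOV R2, 49  → R2 = 49
  CMP R5, R2  → unsigned 21 - 49: borrow occurs
  21 < 49, so CF = 1
CF = 1

1


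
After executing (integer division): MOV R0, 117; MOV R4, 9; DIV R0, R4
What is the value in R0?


Register state trace:
  MOV R0, 117  → R0 = 117
  MOV R4, 9  → R4 = 9
  DIV R0, R4  → R0 = 117 // 9 = 13
Final: R0 = 13

13


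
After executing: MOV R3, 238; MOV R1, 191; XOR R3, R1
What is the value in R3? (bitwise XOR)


Register state trace:
  MOV R3, 238  → R3 = 238 (0b11101110)
  MOV R1, 191  → R1 = 191 (0b10111111)
  XOR R3, R1  → R3 = 238 XOR 191 = 81 (0b01010001)
Final: R3 = 81

81


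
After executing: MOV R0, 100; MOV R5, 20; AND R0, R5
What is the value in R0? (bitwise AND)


Register state trace:
  MOV R0, 100  → R0 = 100 (0b01100100)
  MOV R5, 20  → R5 = 20 (0b00010100)
  AND R0, R5  → R0 = 100 AND 20 = 4 (0b00000100)
Final: R0 = 4

4


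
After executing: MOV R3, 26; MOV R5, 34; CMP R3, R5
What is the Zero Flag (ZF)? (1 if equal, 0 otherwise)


Register state trace:
  MOV R3, 26  → R3 = 26
  MOV R5, 34  → R5 = 34
  CMP R3, R5  → computes 26 - 34 = -8
  Result is nonzero, so values are not equal
ZF = 0

0


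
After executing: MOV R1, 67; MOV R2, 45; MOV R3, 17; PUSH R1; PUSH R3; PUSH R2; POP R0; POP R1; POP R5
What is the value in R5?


Stack trace (top is rightmost):
  MOV R1, 67  → R1 = 67
  MOV R2, 45  → R2 = 45
  MOV R3, 17  → R3 = 17
  PUSH R1  → stack: [67]
  PUSH R3  → stack: [67, 17]
  PUSH R2  → stack: [67, 17, 45]
  POP R0  → R0 = 45, stack: [67, 17]
  POP R1  → R1 = 17, stack: [67]
  POP R5  → R5 = 67, stack: []
Final: R5 = 67

67


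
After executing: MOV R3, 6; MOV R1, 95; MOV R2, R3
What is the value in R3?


Register state trace:
  MOV R3, 6  → R3 = 6
  MOV R1, 95  → R1 = 95
  MOV R2, R3  → R2 = 6
Final: R3 = 6

6


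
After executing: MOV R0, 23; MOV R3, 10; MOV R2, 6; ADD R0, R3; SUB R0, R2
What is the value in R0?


Register state trace:
  MOV R0, 23  → R0 = 23
  MOV R3, 10  → R3 = 10
  MOV R2, 6  → R2 = 6
  ADD R0, R3  → R0 = 23 + 10 = 33
  SUB R0, R2  → R0 = 33 - 6 = 27
Final: R0 = 27

27


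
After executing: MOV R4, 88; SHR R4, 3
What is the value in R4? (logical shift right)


Register state trace:
  MOV R4, 88  → R4 = 88
  SHR R4, 3  → R4 = 88 >> 3 = 88 // 2^3 = 11
Final: R4 = 11

11


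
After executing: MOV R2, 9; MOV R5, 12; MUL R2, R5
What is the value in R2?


Register state trace:
  MOV R2, 9  → R2 = 9
  MOV R5, 12  → R5 = 12
  MUL R2, R5  → R2 = 9 * 12 = 108
Final: R2 = 108

108


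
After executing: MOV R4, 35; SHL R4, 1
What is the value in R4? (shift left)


Register state trace:
  MOV R4, 35  → R4 = 35
  SHL R4, 1  → R4 = 35 << 1 = 35 * 2^1 = 70
Final: R4 = 70

70


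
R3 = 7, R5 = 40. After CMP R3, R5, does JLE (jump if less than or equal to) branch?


Trace:
  R3 = 7, R5 = 40
  CMP R3, R5  → compares 7 vs 40
  JLE checks: is 7 less than or equal to 40?
  7 < 40, so condition is true
Branch taken: Yes

Yes


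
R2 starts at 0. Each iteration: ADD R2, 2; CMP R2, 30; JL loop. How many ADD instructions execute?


Loop trace (R2 starts at 0, target 30, step 2):
  ADD #1: R2 = 0 + 2 = 2  → 2 < 30, loop
  ADD #2: R2 = 2 + 2 = 4  → 4 < 30, loop
  ADD #3: R2 = 4 + 2 = 6  → 6 < 30, loop
  ADD #4: R2 = 6 + 2 = 8  → 8 < 30, loop
  ADD #5: R2 = 8 + 2 = 10  → 10 < 30, loop
  ADD #6: R2 = 10 + 2 = 12  → 12 < 30, loop
  ADD #7: R2 = 12 + 2 = 14  → 14 < 30, loop
  ADD #8: R2 = 14 + 2 = 16  → 16 < 30, loop
  ADD #9: R2 = 16 + 2 = 18  → 18 < 30, loop
  ADD #10: R2 = 18 + 2 = 20  → 20 < 30, loop
  ADD #11: R2 = 20 + 2 = 22  → 22 < 30, loop
  ADD #12: R2 = 22 + 2 = 24  → 24 < 30, loop
  ADD #13: R2 = 24 + 2 = 26  → 26 < 30, loop
  ADD #14: R2 = 26 + 2 = 28  → 28 < 30, loop
  ADD #15: R2 = 28 + 2 = 30  → 30 >= 30, exit
Total ADD instructions: 15

15


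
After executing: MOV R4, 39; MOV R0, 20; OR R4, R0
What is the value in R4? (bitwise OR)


Register state trace:
  MOV R4, 39  → R4 = 39 (0b00100111)
  MOV R0, 20  → R0 = 20 (0b00010100)
  OR R4, R0   → R4 = 39 OR 20 = 55 (0b00110111)
Final: R4 = 55

55


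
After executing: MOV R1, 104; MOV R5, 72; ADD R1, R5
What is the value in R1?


Register state trace:
  MOV R1, 104  → R1 = 104
  MOV R5, 72  → R5 = 72
  ADD R1, R5  → R1 = 104 + 72 = 176
Final: R1 = 176

176


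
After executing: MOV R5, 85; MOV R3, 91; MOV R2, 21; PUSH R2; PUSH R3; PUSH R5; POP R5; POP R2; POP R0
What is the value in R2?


Stack trace (top is rightmost):
  MOV R5, 85  → R5 = 85
  MOV R3, 91  → R3 = 91
  MOV R2, 21  → R2 = 21
  PUSH R2  → stack: [21]
  PUSH R3  → stack: [21, 91]
  PUSH R5  → stack: [21, 91, 85]
  POP R5  → R5 = 85, stack: [21, 91]
  POP R2  → R2 = 91, stack: [21]
  POP R0  → R0 = 21, stack: []
Final: R2 = 91

91


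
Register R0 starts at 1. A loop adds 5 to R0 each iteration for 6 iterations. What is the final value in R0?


Starting value: R0 = 1
  Iter 1: R0 = 1 + 5 = 6
  Iter 2: R0 = 6 + 5 = 11
  Iter 3: R0 = 11 + 5 = 16
  Iter 4: R0 = 16 + 5 = 21
  Iter 5: R0 = 21 + 5 = 26
  Iter 6: R0 = 26 + 5 = 31
Final: R0 = 31

31


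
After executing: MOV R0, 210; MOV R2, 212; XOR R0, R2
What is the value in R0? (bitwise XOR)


Register state trace:
  MOV R0, 210  → R0 = 210 (0b11010010)
  MOV R2, 212  → R2 = 212 (0b11010100)
  XOR R0, R2  → R0 = 210 XOR 212 = 6 (0b00000110)
Final: R0 = 6

6


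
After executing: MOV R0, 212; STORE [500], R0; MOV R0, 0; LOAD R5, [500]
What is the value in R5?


Register and memory trace:
  MOV R0, 212  → R0 = 212
  STORE [500], R0  → mem[500] = 212
  MOV R0, 0  → R0 = 0
  LOAD R5, [500]  → R5 = mem[500] = 212
Final: R5 = 212

212


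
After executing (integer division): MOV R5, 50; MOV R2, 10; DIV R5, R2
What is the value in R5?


Register state trace:
  MOV R5, 50  → R5 = 50
  MOV R2, 10  → R2 = 10
  DIV R5, R2  → R5 = 50 // 10 = 5
Final: R5 = 5

5


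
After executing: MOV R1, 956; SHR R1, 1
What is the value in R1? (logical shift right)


Register state trace:
  MOV R1, 956  → R1 = 956
  SHR R1, 1  → R1 = 956 >> 1 = 956 // 2^1 = 478
Final: R1 = 478

478


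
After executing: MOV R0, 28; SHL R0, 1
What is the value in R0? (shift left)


Register state trace:
  MOV R0, 28  → R0 = 28
  SHL R0, 1  → R0 = 28 << 1 = 28 * 2^1 = 56
Final: R0 = 56

56


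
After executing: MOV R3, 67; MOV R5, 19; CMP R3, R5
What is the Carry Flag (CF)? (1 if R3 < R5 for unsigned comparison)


Register state trace:
  MOV R3, 67  → R3 = 67
  MOV R5, 19  → R5 = 19
  CMP R3, R5  → unsigned 67 - 19: no borrow
  67 >= 19, so CF = 0
CF = 0

0


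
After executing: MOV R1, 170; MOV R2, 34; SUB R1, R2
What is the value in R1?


Register state trace:
  MOV R1, 170  → R1 = 170
  MOV R2, 34  → R2 = 34
  SUB R1, R2  → R1 = 170 - 34 = 136
Final: R1 = 136

136


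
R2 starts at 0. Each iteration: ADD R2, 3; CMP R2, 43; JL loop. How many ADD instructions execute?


Loop trace (R2 starts at 0, target 43, step 3):
  ADD #1: R2 = 0 + 3 = 3  → 3 < 43, loop
  ADD #2: R2 = 3 + 3 = 6  → 6 < 43, loop
  ADD #3: R2 = 6 + 3 = 9  → 9 < 43, loop
  ADD #4: R2 = 9 + 3 = 12  → 12 < 43, loop
  ADD #5: R2 = 12 + 3 = 15  → 15 < 43, loop
  ADD #6: R2 = 15 + 3 = 18  → 18 < 43, loop
  ADD #7: R2 = 18 + 3 = 21  → 21 < 43, loop
  ADD #8: R2 = 21 + 3 = 24  → 24 < 43, loop
  ADD #9: R2 = 24 + 3 = 27  → 27 < 43, loop
  ADD #10: R2 = 27 + 3 = 30  → 30 < 43, loop
  ADD #11: R2 = 30 + 3 = 33  → 33 < 43, loop
  ADD #12: R2 = 33 + 3 = 36  → 36 < 43, loop
  ADD #13: R2 = 36 + 3 = 39  → 39 < 43, loop
  ADD #14: R2 = 39 + 3 = 42  → 42 < 43, loop
  ADD #15: R2 = 42 + 3 = 45  → 45 >= 43, exit
Total ADD instructions: 15

15


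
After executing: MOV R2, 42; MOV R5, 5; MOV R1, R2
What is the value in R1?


Register state trace:
  MOV R2, 42  → R2 = 42
  MOV R5, 5  → R5 = 5
  MOV R1, R2  → R1 = 42
Final: R1 = 42

42


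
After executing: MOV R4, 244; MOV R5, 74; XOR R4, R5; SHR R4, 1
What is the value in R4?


Register state trace:
  MOV R4, 244  → R4 = 244 (0b11110100)
  MOV R5, 74  → R5 = 74 (0b01001010)
  XOR R4, R5  → R4 = 244 XOR 74 = 190 (0b10111110)
  SHR R4, 1  → R4 = 190 >> 1 = 95
Final: R4 = 95

95


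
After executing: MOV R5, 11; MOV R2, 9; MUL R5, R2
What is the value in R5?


Register state trace:
  MOV R5, 11  → R5 = 11
  MOV R2, 9  → R2 = 9
  MUL R5, R2  → R5 = 11 * 9 = 99
Final: R5 = 99

99


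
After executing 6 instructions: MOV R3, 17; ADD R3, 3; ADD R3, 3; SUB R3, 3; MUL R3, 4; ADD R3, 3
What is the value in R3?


Register state trace:
  MOV R3, 17  → R3 = 17
  ADD R3, 3  → R3 = 17 + 3 = 20
  ADD R3, 3  → R3 = 20 + 3 = 23
  SUB R3, 3  → R3 = 23 - 3 = 20
  MUL R3, 4  → R3 = 20 * 4 = 80
  ADD R3, 3  → R3 = 80 + 3 = 83
Final: R3 = 83

83


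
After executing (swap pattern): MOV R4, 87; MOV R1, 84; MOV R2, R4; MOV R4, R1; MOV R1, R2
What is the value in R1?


Register state trace (swap pattern):
  MOV R4, 87  → R4 = 87
  MOV R1, 84  → R1 = 84
  MOV R2, R4  → R2 = 87  (save R4)
  MOV R4, R1  → R4 = 84  (R4 gets R1's value)
  MOV R1, R2  → R1 = 87  (R1 gets saved value)
Final: R1 = 87

87
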